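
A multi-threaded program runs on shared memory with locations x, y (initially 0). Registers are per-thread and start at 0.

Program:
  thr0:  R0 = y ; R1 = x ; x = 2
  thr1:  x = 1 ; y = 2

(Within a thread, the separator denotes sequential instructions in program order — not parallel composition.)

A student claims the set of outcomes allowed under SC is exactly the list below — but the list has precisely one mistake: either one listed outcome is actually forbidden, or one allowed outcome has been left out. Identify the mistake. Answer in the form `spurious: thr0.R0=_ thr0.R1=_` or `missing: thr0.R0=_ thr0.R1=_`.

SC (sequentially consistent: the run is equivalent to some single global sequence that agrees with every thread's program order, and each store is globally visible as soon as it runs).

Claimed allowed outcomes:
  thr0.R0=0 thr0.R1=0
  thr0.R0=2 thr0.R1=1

outcome vector order: (thr0.R0,thr0.R1)
under SC → (0,0), (0,1), (2,1)
SC∖claimed = {(0,1)}

missing: thr0.R0=0 thr0.R1=1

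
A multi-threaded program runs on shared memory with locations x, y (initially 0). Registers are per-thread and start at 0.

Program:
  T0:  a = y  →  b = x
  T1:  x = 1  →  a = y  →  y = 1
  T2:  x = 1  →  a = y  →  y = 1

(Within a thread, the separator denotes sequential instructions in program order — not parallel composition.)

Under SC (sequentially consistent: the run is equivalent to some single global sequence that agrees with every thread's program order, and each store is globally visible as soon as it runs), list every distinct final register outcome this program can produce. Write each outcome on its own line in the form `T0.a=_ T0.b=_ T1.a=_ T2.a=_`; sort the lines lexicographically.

T0.a=0 T0.b=0 T1.a=0 T2.a=0
T0.a=0 T0.b=0 T1.a=0 T2.a=1
T0.a=0 T0.b=0 T1.a=1 T2.a=0
T0.a=0 T0.b=1 T1.a=0 T2.a=0
T0.a=0 T0.b=1 T1.a=0 T2.a=1
T0.a=0 T0.b=1 T1.a=1 T2.a=0
T0.a=1 T0.b=1 T1.a=0 T2.a=0
T0.a=1 T0.b=1 T1.a=0 T2.a=1
T0.a=1 T0.b=1 T1.a=1 T2.a=0

outcome vector order: (T0.a,T0.b,T1.a,T2.a)
|SC outcomes| = 9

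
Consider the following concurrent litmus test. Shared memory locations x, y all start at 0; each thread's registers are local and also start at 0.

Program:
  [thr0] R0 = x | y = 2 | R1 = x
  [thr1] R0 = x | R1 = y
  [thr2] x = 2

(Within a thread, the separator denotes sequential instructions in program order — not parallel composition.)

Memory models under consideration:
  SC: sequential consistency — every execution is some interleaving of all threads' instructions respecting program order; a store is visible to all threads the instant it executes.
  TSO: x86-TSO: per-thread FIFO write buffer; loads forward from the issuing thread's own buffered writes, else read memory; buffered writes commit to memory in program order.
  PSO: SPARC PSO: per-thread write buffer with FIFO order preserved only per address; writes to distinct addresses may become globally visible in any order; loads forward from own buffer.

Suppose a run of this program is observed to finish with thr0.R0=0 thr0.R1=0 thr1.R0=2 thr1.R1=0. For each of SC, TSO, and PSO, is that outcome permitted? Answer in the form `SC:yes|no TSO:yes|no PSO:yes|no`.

SC:no TSO:yes PSO:yes

outcome vector order: (thr0.R0,thr0.R1,thr1.R0,thr1.R1)
under SC → 0/0/0/0, 0/0/0/2, 0/0/2/2, 0/2/0/0, 0/2/0/2, 0/2/2/0, 0/2/2/2, 2/2/0/0, 2/2/0/2, 2/2/2/0, 2/2/2/2
under TSO → 0/0/0/0, 0/0/0/2, 0/0/2/0, 0/0/2/2, 0/2/0/0, 0/2/0/2, 0/2/2/0, 0/2/2/2, 2/2/0/0, 2/2/0/2, 2/2/2/0, 2/2/2/2
under PSO → 0/0/0/0, 0/0/0/2, 0/0/2/0, 0/0/2/2, 0/2/0/0, 0/2/0/2, 0/2/2/0, 0/2/2/2, 2/2/0/0, 2/2/0/2, 2/2/2/0, 2/2/2/2
target 0/0/2/0 ∈ {TSO,PSO}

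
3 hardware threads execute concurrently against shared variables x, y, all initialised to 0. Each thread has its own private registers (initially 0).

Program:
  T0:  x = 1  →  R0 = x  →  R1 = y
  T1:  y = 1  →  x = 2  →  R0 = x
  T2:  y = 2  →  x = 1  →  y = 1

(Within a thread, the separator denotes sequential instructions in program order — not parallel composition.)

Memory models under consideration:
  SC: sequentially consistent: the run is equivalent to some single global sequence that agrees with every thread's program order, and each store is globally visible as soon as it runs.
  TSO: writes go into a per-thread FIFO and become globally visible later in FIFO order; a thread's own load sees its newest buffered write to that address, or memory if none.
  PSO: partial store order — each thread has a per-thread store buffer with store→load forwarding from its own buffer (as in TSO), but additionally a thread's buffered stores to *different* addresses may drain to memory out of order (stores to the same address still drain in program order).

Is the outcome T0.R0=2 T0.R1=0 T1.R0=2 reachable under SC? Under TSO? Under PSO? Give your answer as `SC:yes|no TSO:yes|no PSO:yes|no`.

outcome vector order: (T0.R0,T0.R1,T1.R0)
[SC] allowed = {101; 102; 111; 112; 121; 122; 211; 212; 221; 222}
[TSO] allowed = {101; 102; 111; 112; 121; 122; 211; 212; 221; 222}
[PSO] allowed = {101; 102; 111; 112; 121; 122; 201; 202; 211; 212; 221; 222}
target 202 ∈ {PSO}

SC:no TSO:no PSO:yes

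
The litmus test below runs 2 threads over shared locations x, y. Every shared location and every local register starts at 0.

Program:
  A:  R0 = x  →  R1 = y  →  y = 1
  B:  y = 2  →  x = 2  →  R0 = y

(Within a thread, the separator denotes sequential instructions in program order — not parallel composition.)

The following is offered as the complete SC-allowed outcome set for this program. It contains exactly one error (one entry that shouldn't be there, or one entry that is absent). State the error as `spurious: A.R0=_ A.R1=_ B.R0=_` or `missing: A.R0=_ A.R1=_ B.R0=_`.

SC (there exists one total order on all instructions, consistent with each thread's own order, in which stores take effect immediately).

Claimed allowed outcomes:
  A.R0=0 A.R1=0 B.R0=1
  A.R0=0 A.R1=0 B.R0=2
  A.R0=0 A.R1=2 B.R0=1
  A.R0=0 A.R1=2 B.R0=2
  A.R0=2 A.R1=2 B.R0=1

outcome vector order: (A.R0,A.R1,B.R0)
under SC → (0,0,1), (0,0,2), (0,2,1), (0,2,2), (2,2,1), (2,2,2)
SC∖claimed = {(2,2,2)}

missing: A.R0=2 A.R1=2 B.R0=2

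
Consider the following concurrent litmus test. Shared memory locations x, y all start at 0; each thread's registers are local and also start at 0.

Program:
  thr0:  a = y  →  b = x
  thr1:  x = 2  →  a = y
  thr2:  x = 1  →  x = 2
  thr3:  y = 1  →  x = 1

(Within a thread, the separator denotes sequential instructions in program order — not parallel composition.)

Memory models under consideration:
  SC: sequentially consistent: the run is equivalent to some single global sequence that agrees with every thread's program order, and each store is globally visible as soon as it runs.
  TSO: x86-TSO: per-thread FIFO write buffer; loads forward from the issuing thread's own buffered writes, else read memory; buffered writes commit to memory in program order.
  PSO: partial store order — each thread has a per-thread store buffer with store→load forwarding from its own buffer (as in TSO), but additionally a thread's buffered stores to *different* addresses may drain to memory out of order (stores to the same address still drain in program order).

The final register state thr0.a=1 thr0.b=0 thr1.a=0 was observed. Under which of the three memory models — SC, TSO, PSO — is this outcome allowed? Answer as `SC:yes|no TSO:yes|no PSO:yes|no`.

outcome vector order: (thr0.a,thr0.b,thr1.a)
[SC] allowed = {000; 001; 010; 011; 020; 021; 101; 110; 111; 120; 121}
[TSO] allowed = {000; 001; 010; 011; 020; 021; 100; 101; 110; 111; 120; 121}
[PSO] allowed = {000; 001; 010; 011; 020; 021; 100; 101; 110; 111; 120; 121}
target 100 ∈ {TSO,PSO}

SC:no TSO:yes PSO:yes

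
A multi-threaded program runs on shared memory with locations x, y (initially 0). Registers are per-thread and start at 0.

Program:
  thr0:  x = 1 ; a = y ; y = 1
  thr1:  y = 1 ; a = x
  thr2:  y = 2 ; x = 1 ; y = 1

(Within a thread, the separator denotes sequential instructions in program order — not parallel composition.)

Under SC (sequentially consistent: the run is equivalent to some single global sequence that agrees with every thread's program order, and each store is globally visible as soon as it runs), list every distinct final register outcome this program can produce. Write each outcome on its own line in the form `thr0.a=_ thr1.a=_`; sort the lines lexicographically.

thr0.a=0 thr1.a=1
thr0.a=1 thr1.a=0
thr0.a=1 thr1.a=1
thr0.a=2 thr1.a=0
thr0.a=2 thr1.a=1

outcome vector order: (thr0.a,thr1.a)
|SC outcomes| = 5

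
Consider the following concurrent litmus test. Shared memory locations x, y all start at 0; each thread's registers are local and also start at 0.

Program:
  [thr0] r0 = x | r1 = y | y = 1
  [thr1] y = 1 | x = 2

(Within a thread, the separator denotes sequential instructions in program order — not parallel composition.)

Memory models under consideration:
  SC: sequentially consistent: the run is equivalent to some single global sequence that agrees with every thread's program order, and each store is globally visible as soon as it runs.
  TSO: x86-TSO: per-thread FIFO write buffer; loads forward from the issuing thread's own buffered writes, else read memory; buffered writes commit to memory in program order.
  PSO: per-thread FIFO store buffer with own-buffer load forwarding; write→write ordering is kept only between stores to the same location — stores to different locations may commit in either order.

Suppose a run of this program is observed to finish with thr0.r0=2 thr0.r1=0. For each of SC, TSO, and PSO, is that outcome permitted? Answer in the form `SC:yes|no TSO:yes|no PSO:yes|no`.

outcome vector order: (thr0.r0,thr0.r1)
SC: 3 outcomes — {00; 01; 21}
TSO: 3 outcomes — {00; 01; 21}
PSO: 4 outcomes — {00; 01; 20; 21}
target 20 ∈ {PSO}

SC:no TSO:no PSO:yes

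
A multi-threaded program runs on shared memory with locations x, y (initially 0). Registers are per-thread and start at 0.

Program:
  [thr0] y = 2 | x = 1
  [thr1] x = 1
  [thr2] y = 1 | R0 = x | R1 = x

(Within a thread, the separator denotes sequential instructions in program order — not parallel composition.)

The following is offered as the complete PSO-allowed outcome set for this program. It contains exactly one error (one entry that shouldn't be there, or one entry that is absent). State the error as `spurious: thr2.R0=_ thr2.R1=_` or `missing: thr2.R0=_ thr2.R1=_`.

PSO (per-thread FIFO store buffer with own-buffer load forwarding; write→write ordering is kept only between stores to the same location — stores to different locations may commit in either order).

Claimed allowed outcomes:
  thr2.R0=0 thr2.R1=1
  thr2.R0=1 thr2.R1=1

outcome vector order: (thr2.R0,thr2.R1)
PSO: 3 outcomes — {<0 0>; <0 1>; <1 1>}
PSO∖claimed = {<0 0>}

missing: thr2.R0=0 thr2.R1=0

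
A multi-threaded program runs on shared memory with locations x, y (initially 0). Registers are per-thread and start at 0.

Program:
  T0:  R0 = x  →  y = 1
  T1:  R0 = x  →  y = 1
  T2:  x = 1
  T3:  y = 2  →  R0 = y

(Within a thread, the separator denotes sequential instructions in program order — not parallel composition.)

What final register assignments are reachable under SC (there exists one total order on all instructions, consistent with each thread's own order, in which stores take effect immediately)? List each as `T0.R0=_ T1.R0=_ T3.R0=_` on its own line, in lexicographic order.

T0.R0=0 T1.R0=0 T3.R0=1
T0.R0=0 T1.R0=0 T3.R0=2
T0.R0=0 T1.R0=1 T3.R0=1
T0.R0=0 T1.R0=1 T3.R0=2
T0.R0=1 T1.R0=0 T3.R0=1
T0.R0=1 T1.R0=0 T3.R0=2
T0.R0=1 T1.R0=1 T3.R0=1
T0.R0=1 T1.R0=1 T3.R0=2

outcome vector order: (T0.R0,T1.R0,T3.R0)
|SC outcomes| = 8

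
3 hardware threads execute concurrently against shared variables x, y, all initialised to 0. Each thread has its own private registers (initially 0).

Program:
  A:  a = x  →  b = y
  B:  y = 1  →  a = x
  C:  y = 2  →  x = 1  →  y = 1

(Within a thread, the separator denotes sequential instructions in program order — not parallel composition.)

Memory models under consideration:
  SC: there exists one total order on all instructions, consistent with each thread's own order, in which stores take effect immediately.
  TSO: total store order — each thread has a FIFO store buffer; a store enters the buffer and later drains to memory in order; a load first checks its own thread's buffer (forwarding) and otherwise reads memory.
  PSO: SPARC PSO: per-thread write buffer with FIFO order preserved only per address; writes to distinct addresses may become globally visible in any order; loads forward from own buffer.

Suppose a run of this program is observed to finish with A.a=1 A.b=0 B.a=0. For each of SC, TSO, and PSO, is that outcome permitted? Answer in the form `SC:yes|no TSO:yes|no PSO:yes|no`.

outcome vector order: (A.a,A.b,B.a)
SC: 10 outcomes — {<0 0 0> <0 0 1> <0 1 0> <0 1 1> <0 2 0> <0 2 1> <1 1 0> <1 1 1> <1 2 0> <1 2 1>}
TSO: 10 outcomes — {<0 0 0> <0 0 1> <0 1 0> <0 1 1> <0 2 0> <0 2 1> <1 1 0> <1 1 1> <1 2 0> <1 2 1>}
PSO: 12 outcomes — {<0 0 0> <0 0 1> <0 1 0> <0 1 1> <0 2 0> <0 2 1> <1 0 0> <1 0 1> <1 1 0> <1 1 1> <1 2 0> <1 2 1>}
target <1 0 0> ∈ {PSO}

SC:no TSO:no PSO:yes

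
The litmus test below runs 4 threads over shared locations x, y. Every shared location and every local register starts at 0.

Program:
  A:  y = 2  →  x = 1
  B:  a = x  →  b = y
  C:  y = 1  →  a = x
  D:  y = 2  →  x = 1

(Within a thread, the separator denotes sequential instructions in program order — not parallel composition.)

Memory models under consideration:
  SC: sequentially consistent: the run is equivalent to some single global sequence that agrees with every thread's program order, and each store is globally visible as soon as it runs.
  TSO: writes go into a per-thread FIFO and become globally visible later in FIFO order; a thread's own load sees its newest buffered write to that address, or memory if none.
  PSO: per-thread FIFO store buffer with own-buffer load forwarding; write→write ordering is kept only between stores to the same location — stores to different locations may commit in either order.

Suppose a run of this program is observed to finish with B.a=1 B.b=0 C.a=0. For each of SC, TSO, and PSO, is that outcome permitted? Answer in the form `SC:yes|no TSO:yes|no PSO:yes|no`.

outcome vector order: (B.a,B.b,C.a)
under SC → (0,0,0) (0,0,1) (0,1,0) (0,1,1) (0,2,0) (0,2,1) (1,1,0) (1,1,1) (1,2,0) (1,2,1)
under TSO → (0,0,0) (0,0,1) (0,1,0) (0,1,1) (0,2,0) (0,2,1) (1,1,0) (1,1,1) (1,2,0) (1,2,1)
under PSO → (0,0,0) (0,0,1) (0,1,0) (0,1,1) (0,2,0) (0,2,1) (1,0,0) (1,0,1) (1,1,0) (1,1,1) (1,2,0) (1,2,1)
target (1,0,0) ∈ {PSO}

SC:no TSO:no PSO:yes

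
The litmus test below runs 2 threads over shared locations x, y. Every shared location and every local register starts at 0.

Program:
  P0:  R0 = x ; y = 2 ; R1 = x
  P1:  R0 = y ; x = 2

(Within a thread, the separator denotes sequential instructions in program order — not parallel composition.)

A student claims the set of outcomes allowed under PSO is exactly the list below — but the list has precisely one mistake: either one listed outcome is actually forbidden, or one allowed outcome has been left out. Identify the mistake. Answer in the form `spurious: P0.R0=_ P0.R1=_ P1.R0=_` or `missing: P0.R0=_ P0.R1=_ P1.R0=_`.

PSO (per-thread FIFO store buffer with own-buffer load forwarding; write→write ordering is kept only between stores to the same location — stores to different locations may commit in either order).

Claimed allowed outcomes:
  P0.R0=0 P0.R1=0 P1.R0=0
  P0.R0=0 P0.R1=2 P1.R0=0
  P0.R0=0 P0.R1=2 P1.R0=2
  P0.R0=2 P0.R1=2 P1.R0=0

outcome vector order: (P0.R0,P0.R1,P1.R0)
under PSO → 000; 002; 020; 022; 220
PSO∖claimed = {002}

missing: P0.R0=0 P0.R1=0 P1.R0=2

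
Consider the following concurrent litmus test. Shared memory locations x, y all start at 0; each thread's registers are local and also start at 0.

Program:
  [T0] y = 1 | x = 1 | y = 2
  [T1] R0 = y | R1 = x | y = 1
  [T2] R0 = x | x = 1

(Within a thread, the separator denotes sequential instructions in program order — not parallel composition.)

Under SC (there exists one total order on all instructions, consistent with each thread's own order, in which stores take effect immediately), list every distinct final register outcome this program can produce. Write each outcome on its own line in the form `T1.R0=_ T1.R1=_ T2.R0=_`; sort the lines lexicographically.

outcome vector order: (T1.R0,T1.R1,T2.R0)
|SC outcomes| = 10

T1.R0=0 T1.R1=0 T2.R0=0
T1.R0=0 T1.R1=0 T2.R0=1
T1.R0=0 T1.R1=1 T2.R0=0
T1.R0=0 T1.R1=1 T2.R0=1
T1.R0=1 T1.R1=0 T2.R0=0
T1.R0=1 T1.R1=0 T2.R0=1
T1.R0=1 T1.R1=1 T2.R0=0
T1.R0=1 T1.R1=1 T2.R0=1
T1.R0=2 T1.R1=1 T2.R0=0
T1.R0=2 T1.R1=1 T2.R0=1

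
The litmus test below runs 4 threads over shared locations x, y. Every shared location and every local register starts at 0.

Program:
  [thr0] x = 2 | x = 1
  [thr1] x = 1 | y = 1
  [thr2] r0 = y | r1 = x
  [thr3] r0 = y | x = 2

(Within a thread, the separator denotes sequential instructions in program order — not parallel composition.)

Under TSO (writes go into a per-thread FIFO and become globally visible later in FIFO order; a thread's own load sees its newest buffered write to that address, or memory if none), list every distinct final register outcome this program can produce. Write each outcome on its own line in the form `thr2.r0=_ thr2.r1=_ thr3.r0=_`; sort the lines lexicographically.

thr2.r0=0 thr2.r1=0 thr3.r0=0
thr2.r0=0 thr2.r1=0 thr3.r0=1
thr2.r0=0 thr2.r1=1 thr3.r0=0
thr2.r0=0 thr2.r1=1 thr3.r0=1
thr2.r0=0 thr2.r1=2 thr3.r0=0
thr2.r0=0 thr2.r1=2 thr3.r0=1
thr2.r0=1 thr2.r1=1 thr3.r0=0
thr2.r0=1 thr2.r1=1 thr3.r0=1
thr2.r0=1 thr2.r1=2 thr3.r0=0
thr2.r0=1 thr2.r1=2 thr3.r0=1

outcome vector order: (thr2.r0,thr2.r1,thr3.r0)
|TSO outcomes| = 10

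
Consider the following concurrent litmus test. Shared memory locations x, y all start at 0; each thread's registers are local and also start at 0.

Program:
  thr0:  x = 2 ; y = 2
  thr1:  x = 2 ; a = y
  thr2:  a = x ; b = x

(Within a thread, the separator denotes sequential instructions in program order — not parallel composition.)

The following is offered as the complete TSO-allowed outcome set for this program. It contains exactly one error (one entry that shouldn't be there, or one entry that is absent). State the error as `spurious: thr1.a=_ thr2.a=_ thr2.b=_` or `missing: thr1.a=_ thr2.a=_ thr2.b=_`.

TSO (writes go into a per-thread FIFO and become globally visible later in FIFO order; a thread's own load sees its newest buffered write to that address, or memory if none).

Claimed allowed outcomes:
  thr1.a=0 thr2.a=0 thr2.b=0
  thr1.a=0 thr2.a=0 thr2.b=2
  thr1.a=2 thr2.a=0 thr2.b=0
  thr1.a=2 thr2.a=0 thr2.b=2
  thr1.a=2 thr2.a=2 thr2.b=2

missing: thr1.a=0 thr2.a=2 thr2.b=2

outcome vector order: (thr1.a,thr2.a,thr2.b)
TSO: 6 outcomes — {(0,0,0), (0,0,2), (0,2,2), (2,0,0), (2,0,2), (2,2,2)}
TSO∖claimed = {(0,2,2)}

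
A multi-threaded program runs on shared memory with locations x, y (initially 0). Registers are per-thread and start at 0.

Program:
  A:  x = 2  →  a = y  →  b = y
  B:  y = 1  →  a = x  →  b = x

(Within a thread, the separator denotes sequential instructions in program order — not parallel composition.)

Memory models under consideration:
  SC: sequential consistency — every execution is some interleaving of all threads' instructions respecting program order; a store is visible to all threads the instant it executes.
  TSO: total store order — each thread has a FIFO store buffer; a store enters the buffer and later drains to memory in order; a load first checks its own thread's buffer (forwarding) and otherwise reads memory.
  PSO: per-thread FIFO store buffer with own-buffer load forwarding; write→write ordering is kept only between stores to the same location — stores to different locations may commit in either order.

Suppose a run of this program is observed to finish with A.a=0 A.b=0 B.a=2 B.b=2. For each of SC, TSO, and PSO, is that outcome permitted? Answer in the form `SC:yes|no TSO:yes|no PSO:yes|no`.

SC:yes TSO:yes PSO:yes

outcome vector order: (A.a,A.b,B.a,B.b)
[SC] allowed = {(0,0,2,2) (0,1,2,2) (1,1,0,0) (1,1,0,2) (1,1,2,2)}
[TSO] allowed = {(0,0,0,0) (0,0,0,2) (0,0,2,2) (0,1,0,0) (0,1,0,2) (0,1,2,2) (1,1,0,0) (1,1,0,2) (1,1,2,2)}
[PSO] allowed = {(0,0,0,0) (0,0,0,2) (0,0,2,2) (0,1,0,0) (0,1,0,2) (0,1,2,2) (1,1,0,0) (1,1,0,2) (1,1,2,2)}
target (0,0,2,2) ∈ {SC,TSO,PSO}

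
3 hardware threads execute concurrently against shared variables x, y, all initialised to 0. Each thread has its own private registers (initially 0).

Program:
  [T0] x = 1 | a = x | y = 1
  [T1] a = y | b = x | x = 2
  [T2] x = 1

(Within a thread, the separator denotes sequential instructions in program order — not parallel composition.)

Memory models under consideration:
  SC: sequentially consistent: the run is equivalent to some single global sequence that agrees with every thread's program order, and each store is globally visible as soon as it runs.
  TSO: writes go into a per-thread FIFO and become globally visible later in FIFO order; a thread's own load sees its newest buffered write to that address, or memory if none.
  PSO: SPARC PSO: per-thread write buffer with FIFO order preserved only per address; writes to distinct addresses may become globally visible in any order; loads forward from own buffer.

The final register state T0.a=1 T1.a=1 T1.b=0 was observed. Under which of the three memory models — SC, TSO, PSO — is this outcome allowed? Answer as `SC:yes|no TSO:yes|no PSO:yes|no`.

outcome vector order: (T0.a,T1.a,T1.b)
[SC] allowed = {(1,0,0), (1,0,1), (1,1,1), (2,0,0), (2,0,1)}
[TSO] allowed = {(1,0,0), (1,0,1), (1,1,1), (2,0,0), (2,0,1)}
[PSO] allowed = {(1,0,0), (1,0,1), (1,1,0), (1,1,1), (2,0,0), (2,0,1)}
target (1,1,0) ∈ {PSO}

SC:no TSO:no PSO:yes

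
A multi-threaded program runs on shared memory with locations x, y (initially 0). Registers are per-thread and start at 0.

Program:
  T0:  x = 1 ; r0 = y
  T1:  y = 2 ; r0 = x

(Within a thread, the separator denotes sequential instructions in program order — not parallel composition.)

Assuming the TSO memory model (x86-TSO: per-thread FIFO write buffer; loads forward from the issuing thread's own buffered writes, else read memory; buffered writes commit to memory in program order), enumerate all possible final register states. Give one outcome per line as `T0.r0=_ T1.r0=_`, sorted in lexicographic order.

outcome vector order: (T0.r0,T1.r0)
|TSO outcomes| = 4

T0.r0=0 T1.r0=0
T0.r0=0 T1.r0=1
T0.r0=2 T1.r0=0
T0.r0=2 T1.r0=1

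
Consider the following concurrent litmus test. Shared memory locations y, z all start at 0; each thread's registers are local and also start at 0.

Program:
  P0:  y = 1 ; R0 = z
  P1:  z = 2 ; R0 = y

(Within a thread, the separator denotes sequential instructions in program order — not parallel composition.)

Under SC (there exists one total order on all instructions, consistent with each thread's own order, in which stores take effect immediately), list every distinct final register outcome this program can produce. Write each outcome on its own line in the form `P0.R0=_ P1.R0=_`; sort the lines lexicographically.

P0.R0=0 P1.R0=1
P0.R0=2 P1.R0=0
P0.R0=2 P1.R0=1

outcome vector order: (P0.R0,P1.R0)
|SC outcomes| = 3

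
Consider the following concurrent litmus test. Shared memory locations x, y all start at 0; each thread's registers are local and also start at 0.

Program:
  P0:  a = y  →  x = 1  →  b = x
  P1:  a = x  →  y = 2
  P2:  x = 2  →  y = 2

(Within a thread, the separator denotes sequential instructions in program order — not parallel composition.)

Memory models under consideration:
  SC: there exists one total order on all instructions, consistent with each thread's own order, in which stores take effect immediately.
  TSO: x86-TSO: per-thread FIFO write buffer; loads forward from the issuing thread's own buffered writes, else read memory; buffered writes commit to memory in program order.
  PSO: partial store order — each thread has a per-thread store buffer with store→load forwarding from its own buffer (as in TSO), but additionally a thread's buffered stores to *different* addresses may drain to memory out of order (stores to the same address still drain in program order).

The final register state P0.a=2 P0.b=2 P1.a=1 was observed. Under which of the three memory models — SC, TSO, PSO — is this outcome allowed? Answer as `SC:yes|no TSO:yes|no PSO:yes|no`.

SC:no TSO:no PSO:yes

outcome vector order: (P0.a,P0.b,P1.a)
SC (10): <0 1 0>, <0 1 1>, <0 1 2>, <0 2 0>, <0 2 1>, <0 2 2>, <2 1 0>, <2 1 1>, <2 1 2>, <2 2 0>
TSO (10): <0 1 0>, <0 1 1>, <0 1 2>, <0 2 0>, <0 2 1>, <0 2 2>, <2 1 0>, <2 1 1>, <2 1 2>, <2 2 0>
PSO (12): <0 1 0>, <0 1 1>, <0 1 2>, <0 2 0>, <0 2 1>, <0 2 2>, <2 1 0>, <2 1 1>, <2 1 2>, <2 2 0>, <2 2 1>, <2 2 2>
target <2 2 1> ∈ {PSO}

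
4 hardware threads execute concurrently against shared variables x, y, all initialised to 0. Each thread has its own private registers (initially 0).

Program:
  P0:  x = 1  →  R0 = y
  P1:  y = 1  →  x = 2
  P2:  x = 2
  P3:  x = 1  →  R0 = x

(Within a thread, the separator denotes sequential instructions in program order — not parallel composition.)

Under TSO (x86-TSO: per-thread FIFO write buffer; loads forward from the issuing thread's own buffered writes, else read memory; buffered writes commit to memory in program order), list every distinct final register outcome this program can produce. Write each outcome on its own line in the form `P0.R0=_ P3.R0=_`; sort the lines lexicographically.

P0.R0=0 P3.R0=1
P0.R0=0 P3.R0=2
P0.R0=1 P3.R0=1
P0.R0=1 P3.R0=2

outcome vector order: (P0.R0,P3.R0)
|TSO outcomes| = 4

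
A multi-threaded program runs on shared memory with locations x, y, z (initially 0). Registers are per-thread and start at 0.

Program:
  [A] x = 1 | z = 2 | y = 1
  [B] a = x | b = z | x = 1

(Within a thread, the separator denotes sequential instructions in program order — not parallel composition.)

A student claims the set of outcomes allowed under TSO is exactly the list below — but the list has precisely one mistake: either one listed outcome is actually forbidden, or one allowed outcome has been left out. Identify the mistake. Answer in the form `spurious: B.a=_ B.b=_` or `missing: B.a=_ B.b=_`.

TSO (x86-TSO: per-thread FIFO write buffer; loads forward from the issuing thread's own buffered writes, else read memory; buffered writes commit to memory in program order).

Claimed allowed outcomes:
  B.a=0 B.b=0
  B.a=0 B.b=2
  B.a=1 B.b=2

missing: B.a=1 B.b=0

outcome vector order: (B.a,B.b)
TSO: 4 outcomes — {(0,0); (0,2); (1,0); (1,2)}
TSO∖claimed = {(1,0)}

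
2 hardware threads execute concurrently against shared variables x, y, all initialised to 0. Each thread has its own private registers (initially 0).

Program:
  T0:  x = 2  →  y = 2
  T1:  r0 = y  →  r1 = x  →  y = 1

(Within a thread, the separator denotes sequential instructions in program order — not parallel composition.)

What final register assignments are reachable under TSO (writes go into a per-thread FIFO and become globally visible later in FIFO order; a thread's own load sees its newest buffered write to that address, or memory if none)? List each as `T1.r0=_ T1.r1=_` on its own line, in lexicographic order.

T1.r0=0 T1.r1=0
T1.r0=0 T1.r1=2
T1.r0=2 T1.r1=2

outcome vector order: (T1.r0,T1.r1)
|TSO outcomes| = 3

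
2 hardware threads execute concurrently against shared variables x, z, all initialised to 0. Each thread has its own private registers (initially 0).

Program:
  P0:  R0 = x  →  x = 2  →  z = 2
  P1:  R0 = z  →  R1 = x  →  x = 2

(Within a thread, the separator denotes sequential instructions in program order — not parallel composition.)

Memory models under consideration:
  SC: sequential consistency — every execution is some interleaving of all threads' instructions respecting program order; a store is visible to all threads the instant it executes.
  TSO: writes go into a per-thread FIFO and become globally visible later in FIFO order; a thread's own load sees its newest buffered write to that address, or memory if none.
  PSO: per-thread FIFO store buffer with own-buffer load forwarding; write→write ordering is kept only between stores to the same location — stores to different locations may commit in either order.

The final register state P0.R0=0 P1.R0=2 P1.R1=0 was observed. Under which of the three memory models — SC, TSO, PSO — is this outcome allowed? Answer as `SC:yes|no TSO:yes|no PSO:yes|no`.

outcome vector order: (P0.R0,P1.R0,P1.R1)
SC (4): <0 0 0>, <0 0 2>, <0 2 2>, <2 0 0>
TSO (4): <0 0 0>, <0 0 2>, <0 2 2>, <2 0 0>
PSO (5): <0 0 0>, <0 0 2>, <0 2 0>, <0 2 2>, <2 0 0>
target <0 2 0> ∈ {PSO}

SC:no TSO:no PSO:yes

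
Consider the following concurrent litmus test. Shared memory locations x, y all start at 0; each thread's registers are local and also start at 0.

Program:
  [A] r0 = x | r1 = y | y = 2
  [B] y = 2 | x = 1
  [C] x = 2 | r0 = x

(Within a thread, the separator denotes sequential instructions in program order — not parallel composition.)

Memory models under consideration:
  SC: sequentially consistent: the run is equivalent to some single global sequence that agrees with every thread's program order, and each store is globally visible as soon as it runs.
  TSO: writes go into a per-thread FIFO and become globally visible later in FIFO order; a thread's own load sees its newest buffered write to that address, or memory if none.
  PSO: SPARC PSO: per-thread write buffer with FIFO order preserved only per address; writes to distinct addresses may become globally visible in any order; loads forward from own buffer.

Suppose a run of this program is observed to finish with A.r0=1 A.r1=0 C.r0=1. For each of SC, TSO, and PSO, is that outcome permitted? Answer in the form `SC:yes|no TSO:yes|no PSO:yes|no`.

outcome vector order: (A.r0,A.r1,C.r0)
under SC → 001 002 021 022 121 122 201 202 221 222
under TSO → 001 002 021 022 121 122 201 202 221 222
under PSO → 001 002 021 022 101 102 121 122 201 202 221 222
target 101 ∈ {PSO}

SC:no TSO:no PSO:yes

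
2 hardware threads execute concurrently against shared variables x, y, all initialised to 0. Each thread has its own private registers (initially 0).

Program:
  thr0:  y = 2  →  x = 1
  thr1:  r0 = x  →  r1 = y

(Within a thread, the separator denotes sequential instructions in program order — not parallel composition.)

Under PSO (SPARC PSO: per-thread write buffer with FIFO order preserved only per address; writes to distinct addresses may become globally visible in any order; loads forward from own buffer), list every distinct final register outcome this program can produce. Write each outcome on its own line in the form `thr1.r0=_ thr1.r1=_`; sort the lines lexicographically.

thr1.r0=0 thr1.r1=0
thr1.r0=0 thr1.r1=2
thr1.r0=1 thr1.r1=0
thr1.r0=1 thr1.r1=2

outcome vector order: (thr1.r0,thr1.r1)
|PSO outcomes| = 4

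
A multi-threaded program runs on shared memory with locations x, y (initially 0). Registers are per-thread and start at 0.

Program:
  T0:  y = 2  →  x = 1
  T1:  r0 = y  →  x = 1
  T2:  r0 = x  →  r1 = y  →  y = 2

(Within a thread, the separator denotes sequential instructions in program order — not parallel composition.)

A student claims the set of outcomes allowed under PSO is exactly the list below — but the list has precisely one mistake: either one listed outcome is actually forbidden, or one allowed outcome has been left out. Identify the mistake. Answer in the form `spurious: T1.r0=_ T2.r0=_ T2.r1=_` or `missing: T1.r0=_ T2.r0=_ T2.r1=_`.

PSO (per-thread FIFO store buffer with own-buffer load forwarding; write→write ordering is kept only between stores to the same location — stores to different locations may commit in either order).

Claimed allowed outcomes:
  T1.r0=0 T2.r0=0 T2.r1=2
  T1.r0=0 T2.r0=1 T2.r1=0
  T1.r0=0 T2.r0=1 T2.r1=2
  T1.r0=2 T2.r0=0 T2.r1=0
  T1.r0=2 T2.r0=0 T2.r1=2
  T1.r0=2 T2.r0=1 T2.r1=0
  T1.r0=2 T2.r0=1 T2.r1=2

outcome vector order: (T1.r0,T2.r0,T2.r1)
[PSO] allowed = {000, 002, 010, 012, 200, 202, 210, 212}
PSO∖claimed = {000}

missing: T1.r0=0 T2.r0=0 T2.r1=0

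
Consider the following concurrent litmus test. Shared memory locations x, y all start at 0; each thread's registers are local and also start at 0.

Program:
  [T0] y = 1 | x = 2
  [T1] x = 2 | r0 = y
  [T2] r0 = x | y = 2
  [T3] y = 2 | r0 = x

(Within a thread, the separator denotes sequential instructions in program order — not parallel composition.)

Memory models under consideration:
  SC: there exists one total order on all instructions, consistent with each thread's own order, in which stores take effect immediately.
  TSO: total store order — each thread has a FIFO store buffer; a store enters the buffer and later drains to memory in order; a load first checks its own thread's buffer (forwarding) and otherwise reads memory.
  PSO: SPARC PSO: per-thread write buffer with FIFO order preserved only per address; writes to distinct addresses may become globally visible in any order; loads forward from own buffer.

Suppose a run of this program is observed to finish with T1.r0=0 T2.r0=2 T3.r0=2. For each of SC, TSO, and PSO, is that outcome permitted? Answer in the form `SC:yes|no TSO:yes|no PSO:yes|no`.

outcome vector order: (T1.r0,T2.r0,T3.r0)
SC (10): <0 0 2> <0 2 2> <1 0 0> <1 0 2> <1 2 0> <1 2 2> <2 0 0> <2 0 2> <2 2 0> <2 2 2>
TSO (12): <0 0 0> <0 0 2> <0 2 0> <0 2 2> <1 0 0> <1 0 2> <1 2 0> <1 2 2> <2 0 0> <2 0 2> <2 2 0> <2 2 2>
PSO (12): <0 0 0> <0 0 2> <0 2 0> <0 2 2> <1 0 0> <1 0 2> <1 2 0> <1 2 2> <2 0 0> <2 0 2> <2 2 0> <2 2 2>
target <0 2 2> ∈ {SC,TSO,PSO}

SC:yes TSO:yes PSO:yes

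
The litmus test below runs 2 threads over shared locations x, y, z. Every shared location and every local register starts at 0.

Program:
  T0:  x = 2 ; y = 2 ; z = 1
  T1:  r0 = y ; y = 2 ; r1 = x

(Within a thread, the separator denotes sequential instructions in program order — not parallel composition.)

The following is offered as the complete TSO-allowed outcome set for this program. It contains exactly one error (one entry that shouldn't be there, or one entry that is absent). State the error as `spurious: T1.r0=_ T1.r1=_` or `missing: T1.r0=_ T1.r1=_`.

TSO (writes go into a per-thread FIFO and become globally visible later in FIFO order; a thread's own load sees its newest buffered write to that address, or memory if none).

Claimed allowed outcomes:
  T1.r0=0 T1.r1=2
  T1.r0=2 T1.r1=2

missing: T1.r0=0 T1.r1=0

outcome vector order: (T1.r0,T1.r1)
TSO (3): 0/0, 0/2, 2/2
TSO∖claimed = {0/0}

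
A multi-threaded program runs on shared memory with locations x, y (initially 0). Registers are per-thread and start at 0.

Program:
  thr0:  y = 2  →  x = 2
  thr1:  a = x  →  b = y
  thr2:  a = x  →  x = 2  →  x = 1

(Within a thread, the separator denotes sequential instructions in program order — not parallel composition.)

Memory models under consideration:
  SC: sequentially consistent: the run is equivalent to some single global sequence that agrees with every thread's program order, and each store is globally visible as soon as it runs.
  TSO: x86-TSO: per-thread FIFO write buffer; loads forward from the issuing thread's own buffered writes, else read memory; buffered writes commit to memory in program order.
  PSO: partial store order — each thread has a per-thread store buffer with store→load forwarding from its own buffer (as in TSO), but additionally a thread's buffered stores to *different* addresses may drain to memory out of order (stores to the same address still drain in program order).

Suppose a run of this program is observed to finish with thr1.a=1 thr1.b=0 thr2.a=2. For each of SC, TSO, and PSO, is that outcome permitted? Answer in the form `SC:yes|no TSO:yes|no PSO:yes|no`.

SC:no TSO:no PSO:yes

outcome vector order: (thr1.a,thr1.b,thr2.a)
under SC → 0/0/0; 0/0/2; 0/2/0; 0/2/2; 1/0/0; 1/2/0; 1/2/2; 2/0/0; 2/2/0; 2/2/2
under TSO → 0/0/0; 0/0/2; 0/2/0; 0/2/2; 1/0/0; 1/2/0; 1/2/2; 2/0/0; 2/2/0; 2/2/2
under PSO → 0/0/0; 0/0/2; 0/2/0; 0/2/2; 1/0/0; 1/0/2; 1/2/0; 1/2/2; 2/0/0; 2/0/2; 2/2/0; 2/2/2
target 1/0/2 ∈ {PSO}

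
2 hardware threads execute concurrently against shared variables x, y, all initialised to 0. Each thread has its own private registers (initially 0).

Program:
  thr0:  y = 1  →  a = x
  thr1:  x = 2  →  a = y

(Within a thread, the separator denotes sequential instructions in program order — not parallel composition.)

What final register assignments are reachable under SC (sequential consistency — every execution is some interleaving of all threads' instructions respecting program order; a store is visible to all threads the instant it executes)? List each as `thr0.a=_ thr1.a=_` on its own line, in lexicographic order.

thr0.a=0 thr1.a=1
thr0.a=2 thr1.a=0
thr0.a=2 thr1.a=1

outcome vector order: (thr0.a,thr1.a)
|SC outcomes| = 3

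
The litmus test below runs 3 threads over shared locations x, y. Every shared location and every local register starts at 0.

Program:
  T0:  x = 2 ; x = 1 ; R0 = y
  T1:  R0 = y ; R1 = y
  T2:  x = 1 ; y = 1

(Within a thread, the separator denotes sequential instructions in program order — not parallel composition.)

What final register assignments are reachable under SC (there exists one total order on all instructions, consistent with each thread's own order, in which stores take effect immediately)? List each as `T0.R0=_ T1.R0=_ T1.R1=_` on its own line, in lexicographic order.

T0.R0=0 T1.R0=0 T1.R1=0
T0.R0=0 T1.R0=0 T1.R1=1
T0.R0=0 T1.R0=1 T1.R1=1
T0.R0=1 T1.R0=0 T1.R1=0
T0.R0=1 T1.R0=0 T1.R1=1
T0.R0=1 T1.R0=1 T1.R1=1

outcome vector order: (T0.R0,T1.R0,T1.R1)
|SC outcomes| = 6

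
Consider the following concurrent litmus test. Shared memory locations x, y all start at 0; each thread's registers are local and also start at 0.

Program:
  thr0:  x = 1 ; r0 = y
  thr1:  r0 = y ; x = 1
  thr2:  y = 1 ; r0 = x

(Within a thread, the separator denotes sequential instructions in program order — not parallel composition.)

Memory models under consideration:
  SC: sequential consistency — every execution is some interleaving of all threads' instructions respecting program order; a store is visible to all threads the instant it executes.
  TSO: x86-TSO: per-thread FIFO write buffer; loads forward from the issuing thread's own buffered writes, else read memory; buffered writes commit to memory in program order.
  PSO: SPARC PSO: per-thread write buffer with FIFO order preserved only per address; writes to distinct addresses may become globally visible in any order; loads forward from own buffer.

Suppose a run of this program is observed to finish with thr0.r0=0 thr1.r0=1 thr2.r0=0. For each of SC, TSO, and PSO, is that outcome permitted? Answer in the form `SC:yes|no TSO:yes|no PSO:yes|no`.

SC:no TSO:yes PSO:yes

outcome vector order: (thr0.r0,thr1.r0,thr2.r0)
SC: 6 outcomes — {(0,0,1) (0,1,1) (1,0,0) (1,0,1) (1,1,0) (1,1,1)}
TSO: 8 outcomes — {(0,0,0) (0,0,1) (0,1,0) (0,1,1) (1,0,0) (1,0,1) (1,1,0) (1,1,1)}
PSO: 8 outcomes — {(0,0,0) (0,0,1) (0,1,0) (0,1,1) (1,0,0) (1,0,1) (1,1,0) (1,1,1)}
target (0,1,0) ∈ {TSO,PSO}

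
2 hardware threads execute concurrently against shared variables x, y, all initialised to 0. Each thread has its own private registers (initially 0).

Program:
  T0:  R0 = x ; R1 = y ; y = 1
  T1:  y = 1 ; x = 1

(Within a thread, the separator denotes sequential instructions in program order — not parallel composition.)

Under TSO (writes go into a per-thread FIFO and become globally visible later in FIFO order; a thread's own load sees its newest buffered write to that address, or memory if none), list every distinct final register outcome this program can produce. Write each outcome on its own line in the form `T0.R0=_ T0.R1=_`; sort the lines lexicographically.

outcome vector order: (T0.R0,T0.R1)
|TSO outcomes| = 3

T0.R0=0 T0.R1=0
T0.R0=0 T0.R1=1
T0.R0=1 T0.R1=1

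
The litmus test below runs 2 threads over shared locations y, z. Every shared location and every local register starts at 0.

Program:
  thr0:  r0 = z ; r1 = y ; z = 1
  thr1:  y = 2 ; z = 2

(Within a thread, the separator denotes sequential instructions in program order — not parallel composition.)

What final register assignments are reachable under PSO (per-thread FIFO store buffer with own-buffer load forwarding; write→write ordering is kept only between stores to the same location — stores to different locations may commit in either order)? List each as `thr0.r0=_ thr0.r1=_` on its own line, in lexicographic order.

outcome vector order: (thr0.r0,thr0.r1)
|PSO outcomes| = 4

thr0.r0=0 thr0.r1=0
thr0.r0=0 thr0.r1=2
thr0.r0=2 thr0.r1=0
thr0.r0=2 thr0.r1=2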